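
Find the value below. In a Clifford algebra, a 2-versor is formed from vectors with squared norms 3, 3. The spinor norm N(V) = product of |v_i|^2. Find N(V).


Spinor norm N(V) = |v1|^2 * |v2|^2 * ... * |v2|^2
= 3 * 3
Running product: 3, 9
N(V) = 9


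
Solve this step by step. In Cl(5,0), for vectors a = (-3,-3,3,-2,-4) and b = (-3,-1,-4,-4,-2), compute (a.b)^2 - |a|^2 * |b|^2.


a . b = (-3)*(-3) + (-3)*(-1) + 3*(-4) + (-2)*(-4) + (-4)*(-2)
= 9 + 3 + (-12) + 8 + 8 = 16
|a|^2 = (-3)^2 + (-3)^2 + 3^2 + (-2)^2 + (-4)^2 = 47
|b|^2 = (-3)^2 + (-1)^2 + (-4)^2 + (-4)^2 + (-2)^2 = 46
(a.b)^2 = 16^2 = 256
|a|^2 * |b|^2 = 47 * 46 = 2162
Result = 256 - 2162 = -1906


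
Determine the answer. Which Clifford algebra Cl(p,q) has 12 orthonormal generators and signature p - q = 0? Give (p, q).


We need p + q = 12 and p - q = 0.
Adding: 2p = 12 + 0 = 12, so p = 6.
Then q = 12 - 6 = 6.
(p, q) = (6, 6)


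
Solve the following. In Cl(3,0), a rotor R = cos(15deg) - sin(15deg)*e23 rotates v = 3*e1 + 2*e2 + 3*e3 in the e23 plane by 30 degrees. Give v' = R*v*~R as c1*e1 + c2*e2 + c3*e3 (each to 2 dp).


Rotor R = cos(15deg) - sin(15deg)*e23
Rotation angle theta = 2 * 15 = 30 degrees in the e23 plane (e2 -> e3).
The component perpendicular to the plane (e1) is invariant: v'_1 = v1 = 3.00
cos(30deg) = 0.8660, sin(30deg) = 0.5000
v'_2 = v2*cos(theta) - v3*sin(theta) = 2*0.8660 - 3*0.5000 = 0.23
v'_3 = v2*sin(theta) + v3*cos(theta) = 2*0.5000 + 3*0.8660 = 3.60
v' = 3.00*e1 + 0.23*e2 + 3.60*e3


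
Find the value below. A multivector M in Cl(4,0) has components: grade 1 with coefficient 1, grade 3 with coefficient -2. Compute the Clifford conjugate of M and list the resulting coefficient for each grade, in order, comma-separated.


Clifford conjugate sign for grade k: (-1)^(k(k+1)/2)
Grade 1: (-1)^(1*2/2) = (-1)^1 = -1, coeff 1 -> -1
Grade 3: (-1)^(3*4/2) = (-1)^6 = 1, coeff -2 -> -2
Conjugated coefficients: -1, -2


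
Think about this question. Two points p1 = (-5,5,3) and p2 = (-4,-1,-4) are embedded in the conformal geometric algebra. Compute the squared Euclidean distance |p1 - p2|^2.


p1 - p2 = (-1, 6, 7)
|p1 - p2|^2 = (-1)^2 + 6^2 + 7^2
= 1 + 36 + 49
= 86


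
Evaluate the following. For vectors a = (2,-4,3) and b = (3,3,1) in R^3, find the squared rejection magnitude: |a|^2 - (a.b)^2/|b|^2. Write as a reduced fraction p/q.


|a|^2 = 2^2 + (-4)^2 + 3^2 = 29
|b|^2 = 3^2 + 3^2 + 1^2 = 19
a . b = 2*3 + (-4)*3 + 3*1 = -3
(a.b)^2 = (-3)^2 = 9
|rej|^2 = 29 - 9/19
= (551 - 9)/19
= 542/19
In lowest terms: 542/19


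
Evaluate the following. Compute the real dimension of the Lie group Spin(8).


Spin(n) double-covers SO(n); both have Lie algebra so(n) of dimension n(n-1)/2.
n = 8
n(n-1) = 8 * 7 = 56
dim Spin(8) = 56/2 = 28


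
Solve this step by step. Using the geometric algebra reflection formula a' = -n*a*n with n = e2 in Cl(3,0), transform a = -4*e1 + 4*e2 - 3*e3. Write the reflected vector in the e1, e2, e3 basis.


Reflection formula: a' = -n*a*n, with n = e2 (unit vector, n^2 = 1).
For reflection through hyperplane perp to e2:
The component along e2 flips sign, others stay.
a = (-4, 4, -3)
a' = (-4, -4, -3)
a' = -4*e1 - 4*e2 - 3*e3


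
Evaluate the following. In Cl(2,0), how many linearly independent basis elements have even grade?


Even subalgebra dimension = 2^(n-1)
n = 2 + 0 = 2
2^(2 - 1) = 2^1 = 2
Verification: sum of C(2,k) for even k = 1 + 1 = 2
Result = 2


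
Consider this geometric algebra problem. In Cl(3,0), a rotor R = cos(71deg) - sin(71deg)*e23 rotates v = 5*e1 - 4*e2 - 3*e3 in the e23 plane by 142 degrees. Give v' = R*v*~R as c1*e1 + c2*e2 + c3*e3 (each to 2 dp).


Rotor R = cos(71deg) - sin(71deg)*e23
Rotation angle theta = 2 * 71 = 142 degrees in the e23 plane (e2 -> e3).
The component perpendicular to the plane (e1) is invariant: v'_1 = v1 = 5.00
cos(142deg) = -0.7880, sin(142deg) = 0.6157
v'_2 = v2*cos(theta) - v3*sin(theta) = -4*(-0.7880) - (-3)*0.6157 = 5.00
v'_3 = v2*sin(theta) + v3*cos(theta) = -4*0.6157 + (-3)*(-0.7880) = -0.10
v' = 5.00*e1 + 5.00*e2 - 0.10*e3


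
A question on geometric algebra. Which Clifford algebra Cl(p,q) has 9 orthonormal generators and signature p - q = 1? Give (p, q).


We need p + q = 9 and p - q = 1.
Adding: 2p = 9 + 1 = 10, so p = 5.
Then q = 9 - 5 = 4.
(p, q) = (5, 4)


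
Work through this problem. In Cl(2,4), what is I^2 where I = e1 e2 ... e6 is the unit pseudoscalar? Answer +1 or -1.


The pseudoscalar I = e1...e_n (product of all n generators) of Cl(p,q) satisfies I^2 = (-1)^(q + n(n-1)/2).
p = 2, q = 4, n = p + q = 6
n(n-1)/2 = 6 * 5 / 2 = 15
Exponent = q + n(n-1)/2 = 4 + 15 = 19
I^2 = (-1)^19 = -1


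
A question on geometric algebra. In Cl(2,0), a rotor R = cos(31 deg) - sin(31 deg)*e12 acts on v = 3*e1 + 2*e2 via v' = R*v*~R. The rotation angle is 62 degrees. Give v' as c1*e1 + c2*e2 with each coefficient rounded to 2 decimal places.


Rotor R = cos(31deg) - sin(31deg)*e12
Rotation angle theta = 2 * 31 = 62 degrees
v' = R*v*~R rotates v by theta.
cos(62deg) = 0.4695, sin(62deg) = 0.8829
v'_1 = 3*cos(62deg) - 2*sin(62deg)
= 3*0.4695 - 2*0.8829
= -0.36
v'_2 = 3*sin(62deg) + 2*cos(62deg)
= 3*0.8829 + 2*0.4695
= 3.59
v' = -0.36*e1 + 3.59*e2


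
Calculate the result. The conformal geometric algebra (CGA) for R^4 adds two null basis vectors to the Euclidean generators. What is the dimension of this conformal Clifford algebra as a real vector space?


The conformal model of R^4 uses Cl(5,1): the 4 Euclidean generators plus two extra orthogonal generators e+ (e+^2 = +1) and e- (e-^2 = -1), from which the null vectors e0, einf are built.
Number of generators m = 4 + 2 = 6.
dim Cl(p,q) = 2^m = 2^6 = 64


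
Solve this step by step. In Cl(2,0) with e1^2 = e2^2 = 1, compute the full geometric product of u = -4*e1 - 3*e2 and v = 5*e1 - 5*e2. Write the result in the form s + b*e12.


Expand: (-4*e1 - 3*e2)(5*e1 - 5*e2)
= (-4)*5*e1e1 + (-4)*(-5)*e1e2 + (-3)*5*e2e1 + (-3)*(-5)*e2e2
Using e1^2 = e2^2 = 1, e2e1 = -e1e2:
Scalar part s = (-4)*5 + (-3)*(-5) = -20 + 15 = -5
Bivector part b = (-4)*(-5) - (-3)*5 = 20 - (-15) = 35
uv = -5 + 35*e12


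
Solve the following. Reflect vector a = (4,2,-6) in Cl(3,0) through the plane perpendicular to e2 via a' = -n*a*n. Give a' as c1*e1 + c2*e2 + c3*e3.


Reflection formula: a' = -n*a*n, with n = e2 (unit vector, n^2 = 1).
For reflection through hyperplane perp to e2:
The component along e2 flips sign, others stay.
a = (4, 2, -6)
a' = (4, -2, -6)
a' = 4*e1 - 2*e2 - 6*e3


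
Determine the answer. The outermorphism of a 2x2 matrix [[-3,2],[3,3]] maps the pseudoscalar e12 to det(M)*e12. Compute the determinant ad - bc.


The outermorphism of a linear map f sends e1^e2 to f(e1)^f(e2).
f(e1) = -3*e1 + 3*e2
f(e2) = 2*e1 + 3*e2
f(e1) ^ f(e2) = (-3*e1 + 3*e2) ^ (2*e1 + 3*e2)
= (-3)*3*e12 + 3*2*e21
= (-9 - 6)*e12
= -15*e12
Coefficient = -15


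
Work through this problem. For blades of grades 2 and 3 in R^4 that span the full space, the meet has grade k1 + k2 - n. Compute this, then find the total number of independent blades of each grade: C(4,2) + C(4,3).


Meet grade = grade(A) + grade(B) - n
= 2 + 3 - 4 = 1
C(4,2) = 6
C(4,3) = 4
dim_A + dim_B = 6 + 4 = 10


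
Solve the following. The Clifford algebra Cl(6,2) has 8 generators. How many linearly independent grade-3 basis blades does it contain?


Number of grade-k basis blades in Cl(p,q) with n = p + q is C(n, k).
n = 6 + 2 = 8
C(8, 3) = 8! / (3! * 5!)
= 40320 / (6 * 120)
= 56


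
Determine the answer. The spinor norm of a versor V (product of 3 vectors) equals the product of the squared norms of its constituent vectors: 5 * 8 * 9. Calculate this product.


Spinor norm N(V) = |v1|^2 * |v2|^2 * ... * |v3|^2
= 5 * 8 * 9
Running product: 5, 40, 360
N(V) = 360


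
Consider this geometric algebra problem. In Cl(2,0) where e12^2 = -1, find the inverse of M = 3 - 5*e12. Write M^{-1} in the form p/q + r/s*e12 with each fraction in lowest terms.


M = 3 - 5*e12, where e12^2 = -1.
Since M commutes with its reverse ~M = a - b*e12, M * ~M = a^2 - b^2*e12^2 = a^2 + b^2.
So M^{-1} = ~M / (a^2 + b^2) = (a - b*e12)/(a^2 + b^2).
a^2 + b^2 = 9 + 25 = 34
Scalar part = 3/34 = 3/34
Bivector coeff = 5/34 = 5/34
M^{-1} = 3/34 + 5/34*e12


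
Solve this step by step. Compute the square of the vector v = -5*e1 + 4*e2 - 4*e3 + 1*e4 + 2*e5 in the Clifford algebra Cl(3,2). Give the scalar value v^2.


v^2 = sum of c_i^2 * e_i^2
Positive signature terms (e_i^2 = +1): (-5)^2 + 4^2 + (-4)^2 = 57
Negative signature terms (e_j^2 = -1): 1^2 + 2^2 = 5
v^2 = 57 - 5 = 52


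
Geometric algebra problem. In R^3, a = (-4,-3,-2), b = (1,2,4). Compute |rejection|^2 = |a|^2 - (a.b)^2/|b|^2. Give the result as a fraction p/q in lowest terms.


|a|^2 = (-4)^2 + (-3)^2 + (-2)^2 = 29
|b|^2 = 1^2 + 2^2 + 4^2 = 21
a . b = (-4)*1 + (-3)*2 + (-2)*4 = -18
(a.b)^2 = (-18)^2 = 324
|rej|^2 = 29 - 324/21
= (609 - 324)/21
= 285/21
In lowest terms: 95/7


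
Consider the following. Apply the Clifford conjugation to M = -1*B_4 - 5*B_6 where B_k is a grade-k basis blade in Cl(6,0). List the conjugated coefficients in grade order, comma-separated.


Clifford conjugate sign for grade k: (-1)^(k(k+1)/2)
Grade 4: (-1)^(4*5/2) = (-1)^10 = 1, coeff -1 -> -1
Grade 6: (-1)^(6*7/2) = (-1)^21 = -1, coeff -5 -> 5
Conjugated coefficients: -1, 5


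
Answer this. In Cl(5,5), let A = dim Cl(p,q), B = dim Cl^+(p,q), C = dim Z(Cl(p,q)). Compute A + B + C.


n = 5 + 5 = 10
Total dim = 2^10 = 1024
Even subalgebra dim = 2^9 = 512
n is even, so center dim = 1
Sum = 1024 + 512 + 1 = 1537


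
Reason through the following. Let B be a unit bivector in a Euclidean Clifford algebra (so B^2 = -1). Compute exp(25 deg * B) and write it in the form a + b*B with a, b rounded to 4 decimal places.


For a unit bivector B with B^2 = -1, the exponential series gives
e^(theta*B) = cos(theta) + sin(theta)*B (the GA analogue of Euler's formula).
theta = 25 degrees = 0.436332 rad
cos(25 deg) = 0.9063
sin(25 deg) = 0.4226
exp(theta*B) = 0.9063 + 0.4226*B


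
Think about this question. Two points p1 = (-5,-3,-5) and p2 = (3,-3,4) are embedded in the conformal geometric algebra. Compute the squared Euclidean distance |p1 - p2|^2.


p1 - p2 = (-8, 0, -9)
|p1 - p2|^2 = (-8)^2 + 0^2 + (-9)^2
= 64 + 0 + 81
= 145


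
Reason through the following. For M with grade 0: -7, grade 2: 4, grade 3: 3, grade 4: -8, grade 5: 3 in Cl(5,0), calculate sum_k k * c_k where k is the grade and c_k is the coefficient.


Grade-weighted sum = sum of grade_k * coefficient_k
0*(-7) = 0
2*4 = 8
3*3 = 9
4*(-8) = -32
5*3 = 15
Total = 0 + 8 + 9 + (-32) + 15 = 0


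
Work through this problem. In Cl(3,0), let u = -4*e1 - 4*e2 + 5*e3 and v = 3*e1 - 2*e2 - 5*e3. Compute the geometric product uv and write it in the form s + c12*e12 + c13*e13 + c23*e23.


In Cl(3,0): e_i^2 = 1, e_ie_j = -e_je_i for i != j.
Scalar part = u . v = (-4)*3 + (-4)*(-2) + 5*(-5)
= -12 + 8 + (-25) = -29
e12 coeff = (-4)*(-2) - (-4)*3 = 8 - (-12) = 20
e13 coeff = (-4)*(-5) - 5*3 = 20 - 15 = 5
e23 coeff = (-4)*(-5) - 5*(-2) = 20 - (-10) = 30
uv = -29 + 20*e12 + 5*e13 + 30*e23


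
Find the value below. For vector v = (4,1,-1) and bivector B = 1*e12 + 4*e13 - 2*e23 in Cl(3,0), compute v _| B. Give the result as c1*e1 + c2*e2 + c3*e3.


Left contraction v _| B = <vB>_1 (grade-1 part of the geometric product vB).
Using e1_|e12 = e2, e2_|e12 = -e1, e1_|e13 = e3, e3_|e13 = -e1, e2_|e23 = e3, e3_|e23 = -e2:
e1 coeff: -v2*b12 - v3*b13 = -(1)*(1) - (-1)*(4) = 3
e2 coeff: v1*b12 - v3*b23 = (4)*(1) - (-1)*(-2) = 2
e3 coeff: v1*b13 + v2*b23 = (4)*(4) + (1)*(-2) = 14
v _| B = 3*e1 + 2*e2 + 14*e3


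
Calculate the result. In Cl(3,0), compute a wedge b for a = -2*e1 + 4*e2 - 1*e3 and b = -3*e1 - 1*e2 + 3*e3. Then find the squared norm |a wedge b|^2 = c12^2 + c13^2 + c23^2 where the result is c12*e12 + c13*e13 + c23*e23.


a wedge b = (a1*b2 - a2*b1)*e12 + (a1*b3 - a3*b1)*e13 + (a2*b3 - a3*b2)*e23
e12 coeff: (-2)*(-1) - 4*(-3) = 2 - (-12) = 14
e13 coeff: (-2)*3 - (-1)*(-3) = -6 - 3 = -9
e23 coeff: 4*3 - (-1)*(-1) = 12 - 1 = 11
|a wedge b|^2 = 14^2 + (-9)^2 + 11^2
= 196 + 81 + 121
= 398


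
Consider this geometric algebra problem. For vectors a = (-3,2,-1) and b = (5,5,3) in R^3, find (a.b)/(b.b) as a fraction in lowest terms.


Projection coefficient = (a . b) / (b . b)
a . b = (-3)*5 + 2*5 + (-1)*3
= -15 + 10 + (-3) = -8
b . b = 5^2 + 5^2 + 3^2
= 25 + 25 + 9 = 59
Coefficient = -8/59
In lowest terms: -8/59


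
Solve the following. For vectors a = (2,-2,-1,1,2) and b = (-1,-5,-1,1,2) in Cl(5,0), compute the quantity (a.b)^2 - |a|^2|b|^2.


a . b = 2*(-1) + (-2)*(-5) + (-1)*(-1) + 1*1 + 2*2
= -2 + 10 + 1 + 1 + 4 = 14
|a|^2 = 2^2 + (-2)^2 + (-1)^2 + 1^2 + 2^2 = 14
|b|^2 = (-1)^2 + (-5)^2 + (-1)^2 + 1^2 + 2^2 = 32
(a.b)^2 = 14^2 = 196
|a|^2 * |b|^2 = 14 * 32 = 448
Result = 196 - 448 = -252


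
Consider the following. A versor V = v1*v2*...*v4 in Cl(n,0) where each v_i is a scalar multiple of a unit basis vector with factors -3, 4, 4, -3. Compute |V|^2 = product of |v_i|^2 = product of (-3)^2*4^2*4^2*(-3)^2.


Each vector v_i has |v_i|^2 = s_i^2
Squared scales: (-3)^2 = 9, 4^2 = 16, 4^2 = 16, (-3)^2 = 9
|V|^2 = 9 * 16 * 16 * 9
= 20736


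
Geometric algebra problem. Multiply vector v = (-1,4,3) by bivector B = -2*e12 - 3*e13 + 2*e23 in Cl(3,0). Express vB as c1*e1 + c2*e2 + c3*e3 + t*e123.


vB has grade-1 (vector) and grade-3 (trivector) parts: vB = (v _| B) + (v ^ B).
Vector part <vB>_1:
  e1: -v2*b12 - v3*b13 = -(4)*(-2) - (3)*(-3) = 17
  e2: v1*b12 - v3*b23 = (-1)*(-2) - (3)*(2) = -4
  e3: v1*b13 + v2*b23 = (-1)*(-3) + (4)*(2) = 11
Trivector part <vB>_3:
  e123: v1*b23 - v2*b13 + v3*b12 = (-1)*(2) - (4)*(-3) + (3)*(-2) = 4
vB = 17*e1 - 4*e2 + 11*e3 + 4*e123


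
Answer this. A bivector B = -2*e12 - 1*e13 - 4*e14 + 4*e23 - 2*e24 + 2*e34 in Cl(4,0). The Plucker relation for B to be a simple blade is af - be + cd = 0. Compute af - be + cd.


Plucker relation: af - be + cd
a*f = (-2)*2 = -4
b*e = (-1)*(-2) = 2
c*d = (-4)*4 = -16
af - be + cd = -4 - 2 + (-16)
= -22


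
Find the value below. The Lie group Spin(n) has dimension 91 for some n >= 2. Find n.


dim Spin(n) = dim so(n) = n(n-1)/2.
Solve n(n-1)/2 = 91, i.e. n^2 - n - 182 = 0.
Discriminant = 1 + 8*91 = 729
n = (1 + sqrt(729))/2 = (1 + 27)/2 = 14


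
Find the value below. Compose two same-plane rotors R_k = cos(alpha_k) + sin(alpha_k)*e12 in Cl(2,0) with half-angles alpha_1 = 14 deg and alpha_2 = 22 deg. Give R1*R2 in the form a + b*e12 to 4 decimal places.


Same-plane rotors commute and their half-angles add:
R1*R2 = cos(a1 + a2) + sin(a1 + a2)*e12.
a1 + a2 = 14 + 22 = 36 deg
cos(36 deg) = 0.8090
sin(36 deg) = 0.5878
R1*R2 = 0.8090 + 0.5878*e12


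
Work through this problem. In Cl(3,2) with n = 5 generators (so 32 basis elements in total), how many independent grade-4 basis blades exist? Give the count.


Number of grade-k basis blades in Cl(p,q) with n = p + q is C(n, k).
n = 3 + 2 = 5
C(5, 4) = 5! / (4! * 1!)
= 120 / (24 * 1)
= 5


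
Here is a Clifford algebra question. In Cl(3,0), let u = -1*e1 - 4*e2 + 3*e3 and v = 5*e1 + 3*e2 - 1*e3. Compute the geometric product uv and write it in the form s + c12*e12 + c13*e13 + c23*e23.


In Cl(3,0): e_i^2 = 1, e_ie_j = -e_je_i for i != j.
Scalar part = u . v = (-1)*5 + (-4)*3 + 3*(-1)
= -5 + (-12) + (-3) = -20
e12 coeff = (-1)*3 - (-4)*5 = -3 - (-20) = 17
e13 coeff = (-1)*(-1) - 3*5 = 1 - 15 = -14
e23 coeff = (-4)*(-1) - 3*3 = 4 - 9 = -5
uv = -20 + 17*e12 - 14*e13 - 5*e23


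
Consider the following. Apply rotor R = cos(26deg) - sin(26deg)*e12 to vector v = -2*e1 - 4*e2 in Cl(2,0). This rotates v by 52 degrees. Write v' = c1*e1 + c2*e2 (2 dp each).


Rotor R = cos(26deg) - sin(26deg)*e12
Rotation angle theta = 2 * 26 = 52 degrees
v' = R*v*~R rotates v by theta.
cos(52deg) = 0.6157, sin(52deg) = 0.7880
v'_1 = -2*cos(52deg) - (-4)*sin(52deg)
= -2*0.6157 - (-4)*0.7880
= 1.92
v'_2 = -2*sin(52deg) + (-4)*cos(52deg)
= -2*0.7880 + (-4)*0.6157
= -4.04
v' = 1.92*e1 - 4.04*e2


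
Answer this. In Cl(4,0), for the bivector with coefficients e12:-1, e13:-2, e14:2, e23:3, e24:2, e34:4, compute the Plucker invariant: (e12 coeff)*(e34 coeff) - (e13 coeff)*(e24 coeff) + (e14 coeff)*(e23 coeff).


Plucker relation: af - be + cd
a*f = (-1)*4 = -4
b*e = (-2)*2 = -4
c*d = 2*3 = 6
af - be + cd = -4 - (-4) + 6
= 6


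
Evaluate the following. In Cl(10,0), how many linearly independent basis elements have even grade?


Even subalgebra dimension = 2^(n-1)
n = 10 + 0 = 10
2^(10 - 1) = 2^9 = 512
Verification: sum of C(10,k) for even k = 1 + 45 + 210 + 210 + 45 + 1 = 512
Result = 512


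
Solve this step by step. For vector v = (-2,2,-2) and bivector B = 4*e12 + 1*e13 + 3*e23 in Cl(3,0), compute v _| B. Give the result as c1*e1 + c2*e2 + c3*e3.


Left contraction v _| B = <vB>_1 (grade-1 part of the geometric product vB).
Using e1_|e12 = e2, e2_|e12 = -e1, e1_|e13 = e3, e3_|e13 = -e1, e2_|e23 = e3, e3_|e23 = -e2:
e1 coeff: -v2*b12 - v3*b13 = -(2)*(4) - (-2)*(1) = -6
e2 coeff: v1*b12 - v3*b23 = (-2)*(4) - (-2)*(3) = -2
e3 coeff: v1*b13 + v2*b23 = (-2)*(1) + (2)*(3) = 4
v _| B = -6*e1 - 2*e2 + 4*e3


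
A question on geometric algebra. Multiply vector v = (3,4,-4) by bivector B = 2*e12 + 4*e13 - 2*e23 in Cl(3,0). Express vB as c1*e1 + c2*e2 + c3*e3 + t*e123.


vB has grade-1 (vector) and grade-3 (trivector) parts: vB = (v _| B) + (v ^ B).
Vector part <vB>_1:
  e1: -v2*b12 - v3*b13 = -(4)*(2) - (-4)*(4) = 8
  e2: v1*b12 - v3*b23 = (3)*(2) - (-4)*(-2) = -2
  e3: v1*b13 + v2*b23 = (3)*(4) + (4)*(-2) = 4
Trivector part <vB>_3:
  e123: v1*b23 - v2*b13 + v3*b12 = (3)*(-2) - (4)*(4) + (-4)*(2) = -30
vB = 8*e1 - 2*e2 + 4*e3 - 30*e123


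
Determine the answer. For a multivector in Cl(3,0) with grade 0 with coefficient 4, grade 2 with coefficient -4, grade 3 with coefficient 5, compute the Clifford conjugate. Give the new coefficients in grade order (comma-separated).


Clifford conjugate sign for grade k: (-1)^(k(k+1)/2)
Grade 0: (-1)^(0*1/2) = (-1)^0 = 1, coeff 4 -> 4
Grade 2: (-1)^(2*3/2) = (-1)^3 = -1, coeff -4 -> 4
Grade 3: (-1)^(3*4/2) = (-1)^6 = 1, coeff 5 -> 5
Conjugated coefficients: 4, 4, 5


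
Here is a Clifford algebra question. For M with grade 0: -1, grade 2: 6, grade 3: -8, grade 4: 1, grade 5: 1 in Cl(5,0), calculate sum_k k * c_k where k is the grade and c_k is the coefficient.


Grade-weighted sum = sum of grade_k * coefficient_k
0*(-1) = 0
2*6 = 12
3*(-8) = -24
4*1 = 4
5*1 = 5
Total = 0 + 12 + (-24) + 4 + 5 = -3


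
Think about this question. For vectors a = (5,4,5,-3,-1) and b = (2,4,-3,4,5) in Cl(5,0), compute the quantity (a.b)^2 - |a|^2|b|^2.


a . b = 5*2 + 4*4 + 5*(-3) + (-3)*4 + (-1)*5
= 10 + 16 + (-15) + (-12) + (-5) = -6
|a|^2 = 5^2 + 4^2 + 5^2 + (-3)^2 + (-1)^2 = 76
|b|^2 = 2^2 + 4^2 + (-3)^2 + 4^2 + 5^2 = 70
(a.b)^2 = (-6)^2 = 36
|a|^2 * |b|^2 = 76 * 70 = 5320
Result = 36 - 5320 = -5284


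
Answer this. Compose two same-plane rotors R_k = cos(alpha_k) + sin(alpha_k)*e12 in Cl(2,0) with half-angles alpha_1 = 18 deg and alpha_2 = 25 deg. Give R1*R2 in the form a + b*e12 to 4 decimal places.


Same-plane rotors commute and their half-angles add:
R1*R2 = cos(a1 + a2) + sin(a1 + a2)*e12.
a1 + a2 = 18 + 25 = 43 deg
cos(43 deg) = 0.7314
sin(43 deg) = 0.6820
R1*R2 = 0.7314 + 0.6820*e12


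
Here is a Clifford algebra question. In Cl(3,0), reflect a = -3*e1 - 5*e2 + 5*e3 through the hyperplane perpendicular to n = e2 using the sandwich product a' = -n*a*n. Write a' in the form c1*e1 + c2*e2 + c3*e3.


Reflection formula: a' = -n*a*n, with n = e2 (unit vector, n^2 = 1).
For reflection through hyperplane perp to e2:
The component along e2 flips sign, others stay.
a = (-3, -5, 5)
a' = (-3, 5, 5)
a' = -3*e1 + 5*e2 + 5*e3


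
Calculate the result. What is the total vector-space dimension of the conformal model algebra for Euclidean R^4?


The conformal model of R^4 uses Cl(5,1): the 4 Euclidean generators plus two extra orthogonal generators e+ (e+^2 = +1) and e- (e-^2 = -1), from which the null vectors e0, einf are built.
Number of generators m = 4 + 2 = 6.
dim Cl(p,q) = 2^m = 2^6 = 64


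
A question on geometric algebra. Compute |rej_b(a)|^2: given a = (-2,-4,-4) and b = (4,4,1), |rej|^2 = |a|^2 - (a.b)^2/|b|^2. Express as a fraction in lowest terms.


|a|^2 = (-2)^2 + (-4)^2 + (-4)^2 = 36
|b|^2 = 4^2 + 4^2 + 1^2 = 33
a . b = (-2)*4 + (-4)*4 + (-4)*1 = -28
(a.b)^2 = (-28)^2 = 784
|rej|^2 = 36 - 784/33
= (1188 - 784)/33
= 404/33
In lowest terms: 404/33


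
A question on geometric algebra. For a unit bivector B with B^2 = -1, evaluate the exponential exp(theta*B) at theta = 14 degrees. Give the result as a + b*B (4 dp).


For a unit bivector B with B^2 = -1, the exponential series gives
e^(theta*B) = cos(theta) + sin(theta)*B (the GA analogue of Euler's formula).
theta = 14 degrees = 0.244346 rad
cos(14 deg) = 0.9703
sin(14 deg) = 0.2419
exp(theta*B) = 0.9703 + 0.2419*B


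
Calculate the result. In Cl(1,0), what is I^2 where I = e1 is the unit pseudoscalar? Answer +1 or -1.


The pseudoscalar I = e1...e_n (product of all n generators) of Cl(p,q) satisfies I^2 = (-1)^(q + n(n-1)/2).
p = 1, q = 0, n = p + q = 1
n(n-1)/2 = 1 * 0 / 2 = 0
Exponent = q + n(n-1)/2 = 0 + 0 = 0
I^2 = (-1)^0 = +1


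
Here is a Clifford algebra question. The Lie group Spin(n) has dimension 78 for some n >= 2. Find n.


dim Spin(n) = dim so(n) = n(n-1)/2.
Solve n(n-1)/2 = 78, i.e. n^2 - n - 156 = 0.
Discriminant = 1 + 8*78 = 625
n = (1 + sqrt(625))/2 = (1 + 25)/2 = 13


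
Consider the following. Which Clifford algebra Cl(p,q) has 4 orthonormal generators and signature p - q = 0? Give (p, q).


We need p + q = 4 and p - q = 0.
Adding: 2p = 4 + 0 = 4, so p = 2.
Then q = 4 - 2 = 2.
(p, q) = (2, 2)


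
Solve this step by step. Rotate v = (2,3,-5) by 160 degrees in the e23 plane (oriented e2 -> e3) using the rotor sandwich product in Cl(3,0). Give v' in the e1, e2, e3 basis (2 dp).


Rotor R = cos(80deg) - sin(80deg)*e23
Rotation angle theta = 2 * 80 = 160 degrees in the e23 plane (e2 -> e3).
The component perpendicular to the plane (e1) is invariant: v'_1 = v1 = 2.00
cos(160deg) = -0.9397, sin(160deg) = 0.3420
v'_2 = v2*cos(theta) - v3*sin(theta) = 3*(-0.9397) - (-5)*0.3420 = -1.11
v'_3 = v2*sin(theta) + v3*cos(theta) = 3*0.3420 + (-5)*(-0.9397) = 5.72
v' = 2.00*e1 - 1.11*e2 + 5.72*e3


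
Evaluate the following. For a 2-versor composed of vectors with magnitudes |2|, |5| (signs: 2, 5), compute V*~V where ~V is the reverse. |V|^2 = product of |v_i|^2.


Each vector v_i has |v_i|^2 = s_i^2
Squared scales: 2^2 = 4, 5^2 = 25
|V|^2 = 4 * 25
= 100


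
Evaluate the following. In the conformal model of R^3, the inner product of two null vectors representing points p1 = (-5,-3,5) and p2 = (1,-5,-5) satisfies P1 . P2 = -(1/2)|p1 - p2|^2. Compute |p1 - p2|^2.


p1 - p2 = (-6, 2, 10)
|p1 - p2|^2 = (-6)^2 + 2^2 + 10^2
= 36 + 4 + 100
= 140


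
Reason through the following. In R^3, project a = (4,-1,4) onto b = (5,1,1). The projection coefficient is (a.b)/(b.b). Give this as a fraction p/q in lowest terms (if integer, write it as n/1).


Projection coefficient = (a . b) / (b . b)
a . b = 4*5 + (-1)*1 + 4*1
= 20 + (-1) + 4 = 23
b . b = 5^2 + 1^2 + 1^2
= 25 + 1 + 1 = 27
Coefficient = 23/27
In lowest terms: 23/27


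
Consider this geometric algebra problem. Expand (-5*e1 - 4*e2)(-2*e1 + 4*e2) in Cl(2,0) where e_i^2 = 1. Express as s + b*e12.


Expand: (-5*e1 - 4*e2)(-2*e1 + 4*e2)
= (-5)*(-2)*e1e1 + (-5)*4*e1e2 + (-4)*(-2)*e2e1 + (-4)*4*e2e2
Using e1^2 = e2^2 = 1, e2e1 = -e1e2:
Scalar part s = (-5)*(-2) + (-4)*4 = 10 + (-16) = -6
Bivector part b = (-5)*4 - (-4)*(-2) = -20 - 8 = -28
uv = -6 - 28*e12


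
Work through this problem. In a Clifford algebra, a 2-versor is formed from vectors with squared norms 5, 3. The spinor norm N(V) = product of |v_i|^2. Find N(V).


Spinor norm N(V) = |v1|^2 * |v2|^2 * ... * |v2|^2
= 5 * 3
Running product: 5, 15
N(V) = 15


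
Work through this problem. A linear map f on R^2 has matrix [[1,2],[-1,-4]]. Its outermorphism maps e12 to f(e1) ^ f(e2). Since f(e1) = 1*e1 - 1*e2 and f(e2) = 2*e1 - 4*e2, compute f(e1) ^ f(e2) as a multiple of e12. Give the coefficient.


The outermorphism of a linear map f sends e1^e2 to f(e1)^f(e2).
f(e1) = 1*e1 - 1*e2
f(e2) = 2*e1 - 4*e2
f(e1) ^ f(e2) = (1*e1 - 1*e2) ^ (2*e1 - 4*e2)
= 1*(-4)*e12 + (-1)*2*e21
= (-4 - (-2))*e12
= -2*e12
Coefficient = -2


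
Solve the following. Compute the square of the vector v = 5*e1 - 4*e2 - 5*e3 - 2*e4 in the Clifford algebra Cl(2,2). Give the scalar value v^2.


v^2 = sum of c_i^2 * e_i^2
Positive signature terms (e_i^2 = +1): 5^2 + (-4)^2 = 41
Negative signature terms (e_j^2 = -1): (-5)^2 + (-2)^2 = 29
v^2 = 41 - 29 = 12


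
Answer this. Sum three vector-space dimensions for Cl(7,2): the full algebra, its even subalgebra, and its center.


n = 7 + 2 = 9
Total dim = 2^9 = 512
Even subalgebra dim = 2^8 = 256
n is odd, so center dim = 2
Sum = 512 + 256 + 2 = 770


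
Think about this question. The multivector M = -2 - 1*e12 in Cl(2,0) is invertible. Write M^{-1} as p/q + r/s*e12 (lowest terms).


M = -2 - 1*e12, where e12^2 = -1.
Since M commutes with its reverse ~M = a - b*e12, M * ~M = a^2 - b^2*e12^2 = a^2 + b^2.
So M^{-1} = ~M / (a^2 + b^2) = (a - b*e12)/(a^2 + b^2).
a^2 + b^2 = 4 + 1 = 5
Scalar part = -2/5 = -2/5
Bivector coeff = 1/5 = 1/5
M^{-1} = -2/5 + 1/5*e12


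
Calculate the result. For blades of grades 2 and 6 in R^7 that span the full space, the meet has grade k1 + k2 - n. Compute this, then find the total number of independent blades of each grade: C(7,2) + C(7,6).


Meet grade = grade(A) + grade(B) - n
= 2 + 6 - 7 = 1
C(7,2) = 21
C(7,6) = 7
dim_A + dim_B = 21 + 7 = 28


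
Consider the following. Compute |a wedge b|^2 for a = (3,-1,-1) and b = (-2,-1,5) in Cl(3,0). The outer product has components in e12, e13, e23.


a wedge b = (a1*b2 - a2*b1)*e12 + (a1*b3 - a3*b1)*e13 + (a2*b3 - a3*b2)*e23
e12 coeff: 3*(-1) - (-1)*(-2) = -3 - 2 = -5
e13 coeff: 3*5 - (-1)*(-2) = 15 - 2 = 13
e23 coeff: (-1)*5 - (-1)*(-1) = -5 - 1 = -6
|a wedge b|^2 = (-5)^2 + 13^2 + (-6)^2
= 25 + 169 + 36
= 230


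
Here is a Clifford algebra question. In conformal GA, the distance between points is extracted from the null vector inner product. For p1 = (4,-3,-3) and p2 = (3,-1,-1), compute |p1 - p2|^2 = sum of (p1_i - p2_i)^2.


p1 - p2 = (1, -2, -2)
|p1 - p2|^2 = 1^2 + (-2)^2 + (-2)^2
= 1 + 4 + 4
= 9


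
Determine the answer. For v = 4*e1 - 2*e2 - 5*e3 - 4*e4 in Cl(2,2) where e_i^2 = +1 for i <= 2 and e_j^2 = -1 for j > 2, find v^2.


v^2 = sum of c_i^2 * e_i^2
Positive signature terms (e_i^2 = +1): 4^2 + (-2)^2 = 20
Negative signature terms (e_j^2 = -1): (-5)^2 + (-4)^2 = 41
v^2 = 20 - 41 = -21


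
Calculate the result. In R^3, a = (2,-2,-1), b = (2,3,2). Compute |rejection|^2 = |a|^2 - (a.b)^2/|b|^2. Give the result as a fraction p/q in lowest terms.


|a|^2 = 2^2 + (-2)^2 + (-1)^2 = 9
|b|^2 = 2^2 + 3^2 + 2^2 = 17
a . b = 2*2 + (-2)*3 + (-1)*2 = -4
(a.b)^2 = (-4)^2 = 16
|rej|^2 = 9 - 16/17
= (153 - 16)/17
= 137/17
In lowest terms: 137/17


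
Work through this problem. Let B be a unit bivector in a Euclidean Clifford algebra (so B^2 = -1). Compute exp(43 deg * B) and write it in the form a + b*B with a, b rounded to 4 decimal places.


For a unit bivector B with B^2 = -1, the exponential series gives
e^(theta*B) = cos(theta) + sin(theta)*B (the GA analogue of Euler's formula).
theta = 43 degrees = 0.750492 rad
cos(43 deg) = 0.7314
sin(43 deg) = 0.6820
exp(theta*B) = 0.7314 + 0.6820*B


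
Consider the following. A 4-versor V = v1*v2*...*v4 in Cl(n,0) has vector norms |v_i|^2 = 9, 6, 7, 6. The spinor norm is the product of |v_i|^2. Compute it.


Spinor norm N(V) = |v1|^2 * |v2|^2 * ... * |v4|^2
= 9 * 6 * 7 * 6
Running product: 9, 54, 378, 2268
N(V) = 2268


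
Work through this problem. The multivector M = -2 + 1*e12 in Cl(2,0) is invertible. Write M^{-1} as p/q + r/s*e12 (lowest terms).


M = -2 + 1*e12, where e12^2 = -1.
Since M commutes with its reverse ~M = a - b*e12, M * ~M = a^2 - b^2*e12^2 = a^2 + b^2.
So M^{-1} = ~M / (a^2 + b^2) = (a - b*e12)/(a^2 + b^2).
a^2 + b^2 = 4 + 1 = 5
Scalar part = -2/5 = -2/5
Bivector coeff = -1/5 = -1/5
M^{-1} = -2/5 - 1/5*e12


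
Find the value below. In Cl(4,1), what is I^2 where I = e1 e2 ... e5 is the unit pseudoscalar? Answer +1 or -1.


The pseudoscalar I = e1...e_n (product of all n generators) of Cl(p,q) satisfies I^2 = (-1)^(q + n(n-1)/2).
p = 4, q = 1, n = p + q = 5
n(n-1)/2 = 5 * 4 / 2 = 10
Exponent = q + n(n-1)/2 = 1 + 10 = 11
I^2 = (-1)^11 = -1


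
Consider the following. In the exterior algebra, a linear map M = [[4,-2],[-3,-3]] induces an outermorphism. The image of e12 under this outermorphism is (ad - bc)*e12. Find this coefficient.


The outermorphism of a linear map f sends e1^e2 to f(e1)^f(e2).
f(e1) = 4*e1 - 3*e2
f(e2) = -2*e1 - 3*e2
f(e1) ^ f(e2) = (4*e1 - 3*e2) ^ (-2*e1 - 3*e2)
= 4*(-3)*e12 + (-3)*(-2)*e21
= (-12 - 6)*e12
= -18*e12
Coefficient = -18


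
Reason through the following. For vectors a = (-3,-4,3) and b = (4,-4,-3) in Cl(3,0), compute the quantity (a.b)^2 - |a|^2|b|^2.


a . b = (-3)*4 + (-4)*(-4) + 3*(-3)
= -12 + 16 + (-9) = -5
|a|^2 = (-3)^2 + (-4)^2 + 3^2 = 34
|b|^2 = 4^2 + (-4)^2 + (-3)^2 = 41
(a.b)^2 = (-5)^2 = 25
|a|^2 * |b|^2 = 34 * 41 = 1394
Result = 25 - 1394 = -1369


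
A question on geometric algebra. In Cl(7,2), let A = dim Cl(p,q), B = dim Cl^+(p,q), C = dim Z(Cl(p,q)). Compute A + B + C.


n = 7 + 2 = 9
Total dim = 2^9 = 512
Even subalgebra dim = 2^8 = 256
n is odd, so center dim = 2
Sum = 512 + 256 + 2 = 770


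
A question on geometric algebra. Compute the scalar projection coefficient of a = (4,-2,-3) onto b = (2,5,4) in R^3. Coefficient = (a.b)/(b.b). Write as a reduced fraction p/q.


Projection coefficient = (a . b) / (b . b)
a . b = 4*2 + (-2)*5 + (-3)*4
= 8 + (-10) + (-12) = -14
b . b = 2^2 + 5^2 + 4^2
= 4 + 25 + 16 = 45
Coefficient = -14/45
In lowest terms: -14/45


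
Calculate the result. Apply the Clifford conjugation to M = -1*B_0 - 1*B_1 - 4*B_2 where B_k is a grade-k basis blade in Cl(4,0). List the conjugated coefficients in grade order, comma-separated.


Clifford conjugate sign for grade k: (-1)^(k(k+1)/2)
Grade 0: (-1)^(0*1/2) = (-1)^0 = 1, coeff -1 -> -1
Grade 1: (-1)^(1*2/2) = (-1)^1 = -1, coeff -1 -> 1
Grade 2: (-1)^(2*3/2) = (-1)^3 = -1, coeff -4 -> 4
Conjugated coefficients: -1, 1, 4


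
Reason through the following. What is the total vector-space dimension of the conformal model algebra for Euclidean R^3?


The conformal model of R^3 uses Cl(4,1): the 3 Euclidean generators plus two extra orthogonal generators e+ (e+^2 = +1) and e- (e-^2 = -1), from which the null vectors e0, einf are built.
Number of generators m = 3 + 2 = 5.
dim Cl(p,q) = 2^m = 2^5 = 32


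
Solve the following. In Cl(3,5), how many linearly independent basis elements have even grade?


Even subalgebra dimension = 2^(n-1)
n = 3 + 5 = 8
2^(8 - 1) = 2^7 = 128
Verification: sum of C(8,k) for even k = 1 + 28 + 70 + 28 + 1 = 128
Result = 128


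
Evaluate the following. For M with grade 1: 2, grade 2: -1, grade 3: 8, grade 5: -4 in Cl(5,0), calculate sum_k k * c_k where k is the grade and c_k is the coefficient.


Grade-weighted sum = sum of grade_k * coefficient_k
1*2 = 2
2*(-1) = -2
3*8 = 24
5*(-4) = -20
Total = 2 + (-2) + 24 + (-20) = 4


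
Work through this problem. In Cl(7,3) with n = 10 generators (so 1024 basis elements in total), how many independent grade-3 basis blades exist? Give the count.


Number of grade-k basis blades in Cl(p,q) with n = p + q is C(n, k).
n = 7 + 3 = 10
C(10, 3) = 10! / (3! * 7!)
= 3628800 / (6 * 5040)
= 120


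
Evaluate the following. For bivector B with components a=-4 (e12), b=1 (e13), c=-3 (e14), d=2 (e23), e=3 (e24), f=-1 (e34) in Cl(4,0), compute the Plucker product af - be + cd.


Plucker relation: af - be + cd
a*f = (-4)*(-1) = 4
b*e = 1*3 = 3
c*d = (-3)*2 = -6
af - be + cd = 4 - 3 + (-6)
= -5


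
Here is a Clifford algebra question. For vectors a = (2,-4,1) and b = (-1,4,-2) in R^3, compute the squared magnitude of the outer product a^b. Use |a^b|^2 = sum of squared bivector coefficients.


a wedge b = (a1*b2 - a2*b1)*e12 + (a1*b3 - a3*b1)*e13 + (a2*b3 - a3*b2)*e23
e12 coeff: 2*4 - (-4)*(-1) = 8 - 4 = 4
e13 coeff: 2*(-2) - 1*(-1) = -4 - (-1) = -3
e23 coeff: (-4)*(-2) - 1*4 = 8 - 4 = 4
|a wedge b|^2 = 4^2 + (-3)^2 + 4^2
= 16 + 9 + 16
= 41


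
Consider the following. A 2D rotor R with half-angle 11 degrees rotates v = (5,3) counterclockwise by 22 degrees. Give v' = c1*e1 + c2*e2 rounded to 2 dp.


Rotor R = cos(11deg) - sin(11deg)*e12
Rotation angle theta = 2 * 11 = 22 degrees
v' = R*v*~R rotates v by theta.
cos(22deg) = 0.9272, sin(22deg) = 0.3746
v'_1 = 5*cos(22deg) - 3*sin(22deg)
= 5*0.9272 - 3*0.3746
= 3.51
v'_2 = 5*sin(22deg) + 3*cos(22deg)
= 5*0.3746 + 3*0.9272
= 4.65
v' = 3.51*e1 + 4.65*e2


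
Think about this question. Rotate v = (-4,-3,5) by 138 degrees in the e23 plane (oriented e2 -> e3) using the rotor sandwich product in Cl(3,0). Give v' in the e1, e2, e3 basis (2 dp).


Rotor R = cos(69deg) - sin(69deg)*e23
Rotation angle theta = 2 * 69 = 138 degrees in the e23 plane (e2 -> e3).
The component perpendicular to the plane (e1) is invariant: v'_1 = v1 = -4.00
cos(138deg) = -0.7431, sin(138deg) = 0.6691
v'_2 = v2*cos(theta) - v3*sin(theta) = -3*(-0.7431) - 5*0.6691 = -1.12
v'_3 = v2*sin(theta) + v3*cos(theta) = -3*0.6691 + 5*(-0.7431) = -5.72
v' = -4.00*e1 - 1.12*e2 - 5.72*e3


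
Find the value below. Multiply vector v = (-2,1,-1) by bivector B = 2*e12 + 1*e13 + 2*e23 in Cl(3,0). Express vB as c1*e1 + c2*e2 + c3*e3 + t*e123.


vB has grade-1 (vector) and grade-3 (trivector) parts: vB = (v _| B) + (v ^ B).
Vector part <vB>_1:
  e1: -v2*b12 - v3*b13 = -(1)*(2) - (-1)*(1) = -1
  e2: v1*b12 - v3*b23 = (-2)*(2) - (-1)*(2) = -2
  e3: v1*b13 + v2*b23 = (-2)*(1) + (1)*(2) = 0
Trivector part <vB>_3:
  e123: v1*b23 - v2*b13 + v3*b12 = (-2)*(2) - (1)*(1) + (-1)*(2) = -7
vB = -1*e1 - 2*e2 + 0*e3 - 7*e123


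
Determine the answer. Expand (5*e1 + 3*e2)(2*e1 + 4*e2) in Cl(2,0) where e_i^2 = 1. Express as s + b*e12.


Expand: (5*e1 + 3*e2)(2*e1 + 4*e2)
= 5*2*e1e1 + 5*4*e1e2 + 3*2*e2e1 + 3*4*e2e2
Using e1^2 = e2^2 = 1, e2e1 = -e1e2:
Scalar part s = 5*2 + 3*4 = 10 + 12 = 22
Bivector part b = 5*4 - 3*2 = 20 - 6 = 14
uv = 22 + 14*e12


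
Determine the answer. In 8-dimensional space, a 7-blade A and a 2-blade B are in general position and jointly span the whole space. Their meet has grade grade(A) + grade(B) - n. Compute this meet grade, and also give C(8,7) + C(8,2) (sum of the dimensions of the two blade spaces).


Meet grade = grade(A) + grade(B) - n
= 7 + 2 - 8 = 1
C(8,7) = 8
C(8,2) = 28
dim_A + dim_B = 8 + 28 = 36


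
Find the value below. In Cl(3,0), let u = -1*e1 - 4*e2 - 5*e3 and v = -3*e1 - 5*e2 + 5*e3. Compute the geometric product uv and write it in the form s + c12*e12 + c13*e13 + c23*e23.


In Cl(3,0): e_i^2 = 1, e_ie_j = -e_je_i for i != j.
Scalar part = u . v = (-1)*(-3) + (-4)*(-5) + (-5)*5
= 3 + 20 + (-25) = -2
e12 coeff = (-1)*(-5) - (-4)*(-3) = 5 - 12 = -7
e13 coeff = (-1)*5 - (-5)*(-3) = -5 - 15 = -20
e23 coeff = (-4)*5 - (-5)*(-5) = -20 - 25 = -45
uv = -2 - 7*e12 - 20*e13 - 45*e23


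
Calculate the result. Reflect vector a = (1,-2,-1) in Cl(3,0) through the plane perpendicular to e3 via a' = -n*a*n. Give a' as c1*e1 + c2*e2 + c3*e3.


Reflection formula: a' = -n*a*n, with n = e3 (unit vector, n^2 = 1).
For reflection through hyperplane perp to e3:
The component along e3 flips sign, others stay.
a = (1, -2, -1)
a' = (1, -2, 1)
a' = 1*e1 - 2*e2 + 1*e3


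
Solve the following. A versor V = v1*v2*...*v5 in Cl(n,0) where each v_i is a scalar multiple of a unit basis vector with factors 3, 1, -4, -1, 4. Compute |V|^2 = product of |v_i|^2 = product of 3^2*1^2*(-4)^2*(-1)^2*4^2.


Each vector v_i has |v_i|^2 = s_i^2
Squared scales: 3^2 = 9, 1^2 = 1, (-4)^2 = 16, (-1)^2 = 1, 4^2 = 16
|V|^2 = 9 * 1 * 16 * 1 * 16
= 2304


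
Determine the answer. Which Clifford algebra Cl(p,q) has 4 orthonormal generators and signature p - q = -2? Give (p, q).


We need p + q = 4 and p - q = -2.
Adding: 2p = 4 + (-2) = 2, so p = 1.
Then q = 4 - 1 = 3.
(p, q) = (1, 3)


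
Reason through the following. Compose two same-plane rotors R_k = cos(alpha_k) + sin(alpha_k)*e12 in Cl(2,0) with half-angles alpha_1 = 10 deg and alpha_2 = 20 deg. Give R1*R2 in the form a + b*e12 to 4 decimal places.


Same-plane rotors commute and their half-angles add:
R1*R2 = cos(a1 + a2) + sin(a1 + a2)*e12.
a1 + a2 = 10 + 20 = 30 deg
cos(30 deg) = 0.8660
sin(30 deg) = 0.5000
R1*R2 = 0.8660 + 0.5000*e12


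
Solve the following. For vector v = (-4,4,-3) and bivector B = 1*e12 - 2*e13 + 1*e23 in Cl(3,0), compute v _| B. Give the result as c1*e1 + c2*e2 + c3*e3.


Left contraction v _| B = <vB>_1 (grade-1 part of the geometric product vB).
Using e1_|e12 = e2, e2_|e12 = -e1, e1_|e13 = e3, e3_|e13 = -e1, e2_|e23 = e3, e3_|e23 = -e2:
e1 coeff: -v2*b12 - v3*b13 = -(4)*(1) - (-3)*(-2) = -10
e2 coeff: v1*b12 - v3*b23 = (-4)*(1) - (-3)*(1) = -1
e3 coeff: v1*b13 + v2*b23 = (-4)*(-2) + (4)*(1) = 12
v _| B = -10*e1 - 1*e2 + 12*e3


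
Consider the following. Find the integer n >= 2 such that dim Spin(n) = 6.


dim Spin(n) = dim so(n) = n(n-1)/2.
Solve n(n-1)/2 = 6, i.e. n^2 - n - 12 = 0.
Discriminant = 1 + 8*6 = 49
n = (1 + sqrt(49))/2 = (1 + 7)/2 = 4


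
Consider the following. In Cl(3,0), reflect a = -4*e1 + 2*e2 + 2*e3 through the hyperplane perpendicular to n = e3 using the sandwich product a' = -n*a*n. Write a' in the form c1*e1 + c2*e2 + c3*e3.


Reflection formula: a' = -n*a*n, with n = e3 (unit vector, n^2 = 1).
For reflection through hyperplane perp to e3:
The component along e3 flips sign, others stay.
a = (-4, 2, 2)
a' = (-4, 2, -2)
a' = -4*e1 + 2*e2 - 2*e3


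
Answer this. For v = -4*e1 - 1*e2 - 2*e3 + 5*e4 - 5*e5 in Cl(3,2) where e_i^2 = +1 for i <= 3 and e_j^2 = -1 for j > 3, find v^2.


v^2 = sum of c_i^2 * e_i^2
Positive signature terms (e_i^2 = +1): (-4)^2 + (-1)^2 + (-2)^2 = 21
Negative signature terms (e_j^2 = -1): 5^2 + (-5)^2 = 50
v^2 = 21 - 50 = -29


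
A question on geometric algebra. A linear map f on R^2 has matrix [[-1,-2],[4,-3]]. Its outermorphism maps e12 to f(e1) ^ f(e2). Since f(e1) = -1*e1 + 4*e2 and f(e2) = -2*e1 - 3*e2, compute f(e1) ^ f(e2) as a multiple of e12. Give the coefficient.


The outermorphism of a linear map f sends e1^e2 to f(e1)^f(e2).
f(e1) = -1*e1 + 4*e2
f(e2) = -2*e1 - 3*e2
f(e1) ^ f(e2) = (-1*e1 + 4*e2) ^ (-2*e1 - 3*e2)
= (-1)*(-3)*e12 + 4*(-2)*e21
= (3 - (-8))*e12
= 11*e12
Coefficient = 11


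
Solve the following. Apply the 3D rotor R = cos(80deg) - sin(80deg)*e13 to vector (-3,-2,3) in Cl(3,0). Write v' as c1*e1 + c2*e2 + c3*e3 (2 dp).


Rotor R = cos(80deg) - sin(80deg)*e13
Rotation angle theta = 2 * 80 = 160 degrees in the e13 plane (e1 -> e3).
The component perpendicular to the plane (e2) is invariant: v'_2 = v2 = -2.00
cos(160deg) = -0.9397, sin(160deg) = 0.3420
v'_1 = v1*cos(theta) - v3*sin(theta) = -3*(-0.9397) - 3*0.3420 = 1.79
v'_3 = v1*sin(theta) + v3*cos(theta) = -3*0.3420 + 3*(-0.9397) = -3.85
v' = 1.79*e1 - 2.00*e2 - 3.85*e3


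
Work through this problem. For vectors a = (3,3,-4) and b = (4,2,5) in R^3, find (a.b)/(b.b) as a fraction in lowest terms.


Projection coefficient = (a . b) / (b . b)
a . b = 3*4 + 3*2 + (-4)*5
= 12 + 6 + (-20) = -2
b . b = 4^2 + 2^2 + 5^2
= 16 + 4 + 25 = 45
Coefficient = -2/45
In lowest terms: -2/45


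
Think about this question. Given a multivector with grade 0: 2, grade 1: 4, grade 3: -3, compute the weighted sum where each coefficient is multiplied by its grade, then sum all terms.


Grade-weighted sum = sum of grade_k * coefficient_k
0*2 = 0
1*4 = 4
3*(-3) = -9
Total = 0 + 4 + (-9) = -5
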